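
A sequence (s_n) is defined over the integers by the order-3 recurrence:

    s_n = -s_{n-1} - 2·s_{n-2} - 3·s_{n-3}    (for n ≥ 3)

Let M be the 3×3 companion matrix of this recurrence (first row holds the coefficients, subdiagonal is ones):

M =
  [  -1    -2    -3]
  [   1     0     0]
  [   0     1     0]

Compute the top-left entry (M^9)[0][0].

5

(M^9)[0][0] is the top entry after applying M 9 times to the unit state (1, 0, 0). Equivalently it is h_{11} for the auxiliary sequence (h_n) obeying the same recurrence with h_2 = 1 and h_i = 0 for 0 ≤ i < 2:
h_3 = -1·1 + -2·0 + -3·0 = -1
h_4 = -1·-1 + -2·1 + -3·0 = -1
h_5 = -1·-1 + -2·-1 + -3·1 = 0
h_6 = -1·0 + -2·-1 + -3·-1 = 5
h_7 = -1·5 + -2·0 + -3·-1 = -2
h_8 = -1·-2 + -2·5 + -3·0 = -8
h_9 = -1·-8 + -2·-2 + -3·5 = -3
h_10 = -1·-3 + -2·-8 + -3·-2 = 25
h_11 = -1·25 + -2·-3 + -3·-8 = 5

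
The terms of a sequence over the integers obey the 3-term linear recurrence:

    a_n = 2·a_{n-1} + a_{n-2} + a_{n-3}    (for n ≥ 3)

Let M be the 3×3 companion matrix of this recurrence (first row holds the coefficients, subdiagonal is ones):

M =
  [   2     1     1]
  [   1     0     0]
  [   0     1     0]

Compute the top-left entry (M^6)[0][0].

(M^6)[0][0] is the top entry after applying M 6 times to the unit state (1, 0, 0). Equivalently it is h_{8} for the auxiliary sequence (h_n) obeying the same recurrence with h_2 = 1 and h_i = 0 for 0 ≤ i < 2:
h_3 = 2·1 + 1·0 + 1·0 = 2
h_4 = 2·2 + 1·1 + 1·0 = 5
h_5 = 2·5 + 1·2 + 1·1 = 13
h_6 = 2·13 + 1·5 + 1·2 = 33
h_7 = 2·33 + 1·13 + 1·5 = 84
h_8 = 2·84 + 1·33 + 1·13 = 214

214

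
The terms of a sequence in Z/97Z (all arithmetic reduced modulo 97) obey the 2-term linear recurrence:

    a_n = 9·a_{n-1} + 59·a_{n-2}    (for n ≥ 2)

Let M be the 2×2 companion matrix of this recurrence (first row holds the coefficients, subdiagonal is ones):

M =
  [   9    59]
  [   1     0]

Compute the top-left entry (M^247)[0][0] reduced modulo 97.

(M^247)[0][0] is the top entry after applying M 247 times to the unit state (1, 0). Equivalently it is h_{248} for the auxiliary sequence (h_n) obeying the same recurrence with h_1 = 1 and h_i = 0 for 0 ≤ i < 1:
h_2 = 9·1 + 59·0 = 9
h_3 = 9·9 + 59·1 = 43
h_4 = 9·43 + 59·9 = 45
h_5 = 9·45 + 59·43 = 32
h_6 = 9·32 + 59·45 = 33
h_7 = 9·33 + 59·32 = 51
Continuing the recurrence:
  h_8 = 78;  h_9 = 25;  h_10 = 74;  h_11 = 7;  h_12 = 64;  h_13 = 19
  h_14 = 67;  h_15 = 75;  h_16 = 69;  h_17 = 2;  h_18 = 15;  h_19 = 59
  h_20 = 58;  h_21 = 26;  h_22 = 67;  h_23 = 3;  h_24 = 3;  h_25 = 10
  h_26 = 73;  h_27 = 83;  h_28 = 10;  h_29 = 40;  h_30 = 77;  h_31 = 46
  h_32 = 10;  h_33 = 88;  h_34 = 24;  h_35 = 73;  h_36 = 36;  h_37 = 72
  h_38 = 56;  h_39 = 96;  h_40 = 94;  h_41 = 11;  h_42 = 19;  h_43 = 44
  h_44 = 62;  h_45 = 50;  h_46 = 34;  h_47 = 55;  h_48 = 76;  h_49 = 49
  h_50 = 75;  h_51 = 74;  h_52 = 47;  h_53 = 36;  h_54 = 90;  h_55 = 24
  h_56 = 94;  h_57 = 31;  h_58 = 5;  h_59 = 31;  h_60 = 89;  h_61 = 11
  h_62 = 15;  h_63 = 8;  h_64 = 84;  h_65 = 64;  h_66 = 3;  h_67 = 20
  h_68 = 66;  h_69 = 28;  h_70 = 72;  h_71 = 69;  h_72 = 19;  h_73 = 71
  h_74 = 14;  h_75 = 47;  h_76 = 85;  h_77 = 46;  h_78 = 94;  h_79 = 68
  h_80 = 47;  h_81 = 70;  h_82 = 8;  h_83 = 31;  h_84 = 72;  h_85 = 52
  h_86 = 60;  h_87 = 19;  h_88 = 25;  h_89 = 85;  h_90 = 9;  h_91 = 52
  h_92 = 29;  h_93 = 31;  h_94 = 50;  h_95 = 48;  h_96 = 84;  h_97 = 96
  h_98 = 0;  h_99 = 38;  h_100 = 51;  h_101 = 82;  h_102 = 61;  h_103 = 52
  h_104 = 90;  h_105 = 95;  h_106 = 54;  h_107 = 77;  h_108 = 96;  h_109 = 72
  h_110 = 7;  h_111 = 43;  h_112 = 24;  h_113 = 37;  h_114 = 3;  h_115 = 76
  h_116 = 85;  h_117 = 11;  h_118 = 70;  h_119 = 18;  h_120 = 24;  h_121 = 17
  h_122 = 17;  h_123 = 89;  h_124 = 58;  h_125 = 50;  h_126 = 89;  h_127 = 65
  h_128 = 16;  h_129 = 2;  h_130 = 89;  h_131 = 46;  h_132 = 39;  h_133 = 58
  h_134 = 10;  h_135 = 20;  h_136 = 91;  h_137 = 59;  h_138 = 80;  h_139 = 30
  h_140 = 43;  h_141 = 23;  h_142 = 28;  h_143 = 57;  h_144 = 31;  h_145 = 53
  h_146 = 75;  h_147 = 19;  h_148 = 37;  h_149 = 96;  h_150 = 40;  h_151 = 10
  h_152 = 25;  h_153 = 39;  h_154 = 80;  h_155 = 14;  h_156 = 93;  h_157 = 14
  h_158 = 84;  h_159 = 30;  h_160 = 85;  h_161 = 13;  h_162 = 88;  h_163 = 7
  h_164 = 17;  h_165 = 81;  h_166 = 83;  h_167 = 94;  h_168 = 20;  h_169 = 3
  h_170 = 43;  h_171 = 79;  h_172 = 47;  h_173 = 40;  h_174 = 29;  h_175 = 2
  h_176 = 80;  h_177 = 62;  h_178 = 40;  h_179 = 41;  h_180 = 13;  h_181 = 14
  h_182 = 20;  h_183 = 36;  h_184 = 49;  h_185 = 43;  h_186 = 77;  h_187 = 29
  h_188 = 51;  h_189 = 36;  h_190 = 35;  h_191 = 14;  h_192 = 57;  h_193 = 78
  h_194 = 88;  h_195 = 59;  h_196 = 0;  h_197 = 86;  h_198 = 95;  h_199 = 12
  h_200 = 87;  h_201 = 36;  h_202 = 25;  h_203 = 21;  h_204 = 15;  h_205 = 16
  h_206 = 59;  h_207 = 20;  h_208 = 72;  h_209 = 82;  h_210 = 39;  h_211 = 48
  h_212 = 17;  h_213 = 75;  h_214 = 29;  h_215 = 30;  h_216 = 41;  h_217 = 5
  h_218 = 39;  h_219 = 64;  h_220 = 64;  h_221 = 84;  h_222 = 70;  h_223 = 57
  h_224 = 84;  h_225 = 45;  h_226 = 26;  h_227 = 76;  h_228 = 84;  h_229 = 2
  h_230 = 27;  h_231 = 70;  h_232 = 89;  h_233 = 81;  h_234 = 63;  h_235 = 11
  h_236 = 33;  h_237 = 73;  h_238 = 82;  h_239 = 1;  h_240 = 94;  h_241 = 32
  h_242 = 14;  h_243 = 74;  h_244 = 37;  h_245 = 43;  h_246 = 48
h_247 = 9·48 + 59·43 = 59
h_248 = 9·59 + 59·48 = 65

65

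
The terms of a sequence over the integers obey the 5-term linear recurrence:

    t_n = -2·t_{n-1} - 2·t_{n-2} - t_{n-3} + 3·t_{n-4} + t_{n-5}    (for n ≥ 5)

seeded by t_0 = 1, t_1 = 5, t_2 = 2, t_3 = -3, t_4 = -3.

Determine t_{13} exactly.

209

t_5 = -2·-3 + -2·-3 + -1·2 + 3·5 + 1·1 = 26
t_6 = -2·26 + -2·-3 + -1·-3 + 3·2 + 1·5 = -32
t_7 = -2·-32 + -2·26 + -1·-3 + 3·-3 + 1·2 = 8
t_8 = -2·8 + -2·-32 + -1·26 + 3·-3 + 1·-3 = 10
t_9 = -2·10 + -2·8 + -1·-32 + 3·26 + 1·-3 = 71
t_10 = -2·71 + -2·10 + -1·8 + 3·-32 + 1·26 = -240
t_11 = -2·-240 + -2·71 + -1·10 + 3·8 + 1·-32 = 320
t_12 = -2·320 + -2·-240 + -1·71 + 3·10 + 1·8 = -193
t_13 = -2·-193 + -2·320 + -1·-240 + 3·71 + 1·10 = 209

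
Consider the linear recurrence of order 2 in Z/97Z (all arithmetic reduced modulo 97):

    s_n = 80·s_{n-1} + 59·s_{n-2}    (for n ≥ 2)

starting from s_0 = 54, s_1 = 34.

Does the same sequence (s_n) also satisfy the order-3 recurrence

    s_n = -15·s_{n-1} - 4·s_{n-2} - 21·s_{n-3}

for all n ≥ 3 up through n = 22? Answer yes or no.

Terms s_0..s_22: 54, 34, 86, 59, 94, 40, 16, 51, 77, 51, 87, 75, 75, 46, 54, 50, 8, 1, 67, 84, 3, 55, 18
n=3: candidate gives 59, actual s_3 = 59 ✓
n=4: candidate gives 94, actual s_4 = 94 ✓
n=5: candidate gives 40, actual s_5 = 40 ✓
n=6: candidate gives 16, actual s_6 = 16 ✓
n=7: candidate gives 51, actual s_7 = 51 ✓
n=8: candidate gives 77, actual s_8 = 77 ✓
n=9: candidate gives 51, actual s_9 = 51 ✓
n=10: candidate gives 87, actual s_10 = 87 ✓
n=11: candidate gives 75, actual s_11 = 75 ✓
n=12: candidate gives 75, actual s_12 = 75 ✓
n=13: candidate gives 46, actual s_13 = 46 ✓
n=14: candidate gives 54, actual s_14 = 54 ✓
n=15: candidate gives 50, actual s_15 = 50 ✓
n=16: candidate gives 8, actual s_16 = 8 ✓
n=17: candidate gives 1, actual s_17 = 1 ✓
n=18: candidate gives 67, actual s_18 = 67 ✓
n=19: candidate gives 84, actual s_19 = 84 ✓
n=20: candidate gives 3, actual s_20 = 3 ✓
n=21: candidate gives 55, actual s_21 = 55 ✓
n=22: candidate gives 18, actual s_22 = 18 ✓

yes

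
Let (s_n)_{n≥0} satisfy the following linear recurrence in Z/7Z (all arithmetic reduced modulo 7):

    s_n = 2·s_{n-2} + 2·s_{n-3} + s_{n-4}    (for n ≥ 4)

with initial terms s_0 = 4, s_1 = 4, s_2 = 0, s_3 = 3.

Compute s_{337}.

s_4 = 0·3 + 2·0 + 2·4 + 1·4 = 5
s_5 = 0·5 + 2·3 + 2·0 + 1·4 = 3
s_6 = 0·3 + 2·5 + 2·3 + 1·0 = 2
s_7 = 0·2 + 2·3 + 2·5 + 1·3 = 5
s_8 = 0·5 + 2·2 + 2·3 + 1·5 = 1
s_9 = 0·1 + 2·5 + 2·2 + 1·3 = 3
s_10 = 0·3 + 2·1 + 2·5 + 1·2 = 0
s_11 = 0·0 + 2·3 + 2·1 + 1·5 = 6
s_12 = 0·6 + 2·0 + 2·3 + 1·1 = 0
s_13 = 0·0 + 2·6 + 2·0 + 1·3 = 1
s_14 = 0·1 + 2·0 + 2·6 + 1·0 = 5
s_15 = 0·5 + 2·1 + 2·0 + 1·6 = 1
s_16 = 0·1 + 2·5 + 2·1 + 1·0 = 5
s_17 = 0·5 + 2·1 + 2·5 + 1·1 = 6
s_18 = 0·6 + 2·5 + 2·1 + 1·5 = 3
s_19 = 0·3 + 2·6 + 2·5 + 1·1 = 2
s_20 = 0·2 + 2·3 + 2·6 + 1·5 = 2
s_21 = 0·2 + 2·2 + 2·3 + 1·6 = 2
s_22 = 0·2 + 2·2 + 2·2 + 1·3 = 4
s_23 = 0·4 + 2·2 + 2·2 + 1·2 = 3
s_24 = 0·3 + 2·4 + 2·2 + 1·2 = 0
s_25 = 0·0 + 2·3 + 2·4 + 1·2 = 2
s_26 = 0·2 + 2·0 + 2·3 + 1·4 = 3
s_27 = 0·3 + 2·2 + 2·0 + 1·3 = 0
s_28 = 0·0 + 2·3 + 2·2 + 1·0 = 3
s_29 = 0·3 + 2·0 + 2·3 + 1·2 = 1
s_30 = 0·1 + 2·3 + 2·0 + 1·3 = 2
s_31 = 0·2 + 2·1 + 2·3 + 1·0 = 1
s_32 = 0·1 + 2·2 + 2·1 + 1·3 = 2
s_33 = 0·2 + 2·1 + 2·2 + 1·1 = 0
s_34 = 0·0 + 2·2 + 2·1 + 1·2 = 1
s_35 = 0·1 + 2·0 + 2·2 + 1·1 = 5
s_36 = 0·5 + 2·1 + 2·0 + 1·2 = 4
s_37 = 0·4 + 2·5 + 2·1 + 1·0 = 5
s_38 = 0·5 + 2·4 + 2·5 + 1·1 = 5
s_39 = 0·5 + 2·5 + 2·4 + 1·5 = 2
s_40 = 0·2 + 2·5 + 2·5 + 1·4 = 3
s_41 = 0·3 + 2·2 + 2·5 + 1·5 = 5
s_42 = 0·5 + 2·3 + 2·2 + 1·5 = 1
s_43 = 0·1 + 2·5 + 2·3 + 1·2 = 4
s_44 = 0·4 + 2·1 + 2·5 + 1·3 = 1
s_45 = 0·1 + 2·4 + 2·1 + 1·5 = 1
s_46 = 0·1 + 2·1 + 2·4 + 1·1 = 4
s_47 = 0·4 + 2·1 + 2·1 + 1·4 = 1
s_48 = 0·1 + 2·4 + 2·1 + 1·1 = 4
s_49 = 0·4 + 2·1 + 2·4 + 1·1 = 4
s_50 = 0·4 + 2·4 + 2·1 + 1·4 = 0
s_51 = 0·0 + 2·4 + 2·4 + 1·1 = 3
(s_48, s_49, s_50, s_51) = (4, 4, 0, 3) = (s_0, s_1, s_2, s_3), so the sequence has period 48.
337 ≡ 1 (mod 48), hence s_337 = s_1 = 4.

4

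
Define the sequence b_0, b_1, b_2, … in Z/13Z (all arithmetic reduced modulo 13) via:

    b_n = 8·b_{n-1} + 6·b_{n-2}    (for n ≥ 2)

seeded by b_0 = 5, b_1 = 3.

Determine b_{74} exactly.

b_2 = 8·3 + 6·5 = 2
b_3 = 8·2 + 6·3 = 8
b_4 = 8·8 + 6·2 = 11
b_5 = 8·11 + 6·8 = 6
b_6 = 8·6 + 6·11 = 10
b_7 = 8·10 + 6·6 = 12
b_8 = 8·12 + 6·10 = 0
b_9 = 8·0 + 6·12 = 7
b_10 = 8·7 + 6·0 = 4
b_11 = 8·4 + 6·7 = 9
b_12 = 8·9 + 6·4 = 5
b_13 = 8·5 + 6·9 = 3
(b_12, b_13) = (5, 3) = (b_0, b_1), so the sequence has period 12.
74 ≡ 2 (mod 12), hence b_74 = b_2 = 2.

2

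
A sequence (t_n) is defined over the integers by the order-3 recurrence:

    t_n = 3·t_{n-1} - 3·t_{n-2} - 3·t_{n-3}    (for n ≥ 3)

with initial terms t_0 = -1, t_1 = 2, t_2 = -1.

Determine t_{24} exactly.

-239614281

t_3 = 3·-1 + -3·2 + -3·-1 = -6
t_4 = 3·-6 + -3·-1 + -3·2 = -21
t_5 = 3·-21 + -3·-6 + -3·-1 = -42
t_6 = 3·-42 + -3·-21 + -3·-6 = -45
t_7 = 3·-45 + -3·-42 + -3·-21 = 54
t_8 = 3·54 + -3·-45 + -3·-42 = 423
t_9 = 3·423 + -3·54 + -3·-45 = 1242
t_10 = 3·1242 + -3·423 + -3·54 = 2295
t_11 = 3·2295 + -3·1242 + -3·423 = 1890
t_12 = 3·1890 + -3·2295 + -3·1242 = -4941
t_13 = 3·-4941 + -3·1890 + -3·2295 = -27378
t_14 = 3·-27378 + -3·-4941 + -3·1890 = -72981
t_15 = 3·-72981 + -3·-27378 + -3·-4941 = -121986
t_16 = 3·-121986 + -3·-72981 + -3·-27378 = -64881
t_17 = 3·-64881 + -3·-121986 + -3·-72981 = 390258
t_18 = 3·390258 + -3·-64881 + -3·-121986 = 1731375
t_19 = 3·1731375 + -3·390258 + -3·-64881 = 4217994
t_20 = 3·4217994 + -3·1731375 + -3·390258 = 6289083
t_21 = 3·6289083 + -3·4217994 + -3·1731375 = 1019142
t_22 = 3·1019142 + -3·6289083 + -3·4217994 = -28463805
t_23 = 3·-28463805 + -3·1019142 + -3·6289083 = -107316090
t_24 = 3·-107316090 + -3·-28463805 + -3·1019142 = -239614281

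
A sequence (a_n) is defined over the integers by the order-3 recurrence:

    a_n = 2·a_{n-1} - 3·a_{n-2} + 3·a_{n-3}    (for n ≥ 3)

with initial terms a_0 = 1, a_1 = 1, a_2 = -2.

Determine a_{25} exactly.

a_3 = 2·-2 + -3·1 + 3·1 = -4
a_4 = 2·-4 + -3·-2 + 3·1 = 1
a_5 = 2·1 + -3·-4 + 3·-2 = 8
a_6 = 2·8 + -3·1 + 3·-4 = 1
a_7 = 2·1 + -3·8 + 3·1 = -19
a_8 = 2·-19 + -3·1 + 3·8 = -17
a_9 = 2·-17 + -3·-19 + 3·1 = 26
a_10 = 2·26 + -3·-17 + 3·-19 = 46
a_11 = 2·46 + -3·26 + 3·-17 = -37
a_12 = 2·-37 + -3·46 + 3·26 = -134
a_13 = 2·-134 + -3·-37 + 3·46 = -19
a_14 = 2·-19 + -3·-134 + 3·-37 = 253
a_15 = 2·253 + -3·-19 + 3·-134 = 161
a_16 = 2·161 + -3·253 + 3·-19 = -494
a_17 = 2·-494 + -3·161 + 3·253 = -712
a_18 = 2·-712 + -3·-494 + 3·161 = 541
a_19 = 2·541 + -3·-712 + 3·-494 = 1736
a_20 = 2·1736 + -3·541 + 3·-712 = -287
a_21 = 2·-287 + -3·1736 + 3·541 = -4159
a_22 = 2·-4159 + -3·-287 + 3·1736 = -2249
a_23 = 2·-2249 + -3·-4159 + 3·-287 = 7118
a_24 = 2·7118 + -3·-2249 + 3·-4159 = 8506
a_25 = 2·8506 + -3·7118 + 3·-2249 = -11089

-11089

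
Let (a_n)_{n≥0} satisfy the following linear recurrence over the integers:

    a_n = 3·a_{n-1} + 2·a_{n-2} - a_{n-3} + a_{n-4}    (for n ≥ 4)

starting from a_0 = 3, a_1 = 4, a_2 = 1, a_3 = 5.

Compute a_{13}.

1393452

a_4 = 3·5 + 2·1 + -1·4 + 1·3 = 16
a_5 = 3·16 + 2·5 + -1·1 + 1·4 = 61
a_6 = 3·61 + 2·16 + -1·5 + 1·1 = 211
a_7 = 3·211 + 2·61 + -1·16 + 1·5 = 744
a_8 = 3·744 + 2·211 + -1·61 + 1·16 = 2609
a_9 = 3·2609 + 2·744 + -1·211 + 1·61 = 9165
a_10 = 3·9165 + 2·2609 + -1·744 + 1·211 = 32180
a_11 = 3·32180 + 2·9165 + -1·2609 + 1·744 = 113005
a_12 = 3·113005 + 2·32180 + -1·9165 + 1·2609 = 396819
a_13 = 3·396819 + 2·113005 + -1·32180 + 1·9165 = 1393452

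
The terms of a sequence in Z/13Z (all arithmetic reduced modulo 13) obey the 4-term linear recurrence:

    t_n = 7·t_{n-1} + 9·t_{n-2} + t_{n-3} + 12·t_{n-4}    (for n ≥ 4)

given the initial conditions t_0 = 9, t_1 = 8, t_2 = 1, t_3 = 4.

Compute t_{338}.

5

t_4 = 7·4 + 9·1 + 1·8 + 12·9 = 10
t_5 = 7·10 + 9·4 + 1·1 + 12·8 = 8
t_6 = 7·8 + 9·10 + 1·4 + 12·1 = 6
t_7 = 7·6 + 9·8 + 1·10 + 12·4 = 3
t_8 = 7·3 + 9·6 + 1·8 + 12·10 = 8
t_9 = 7·8 + 9·3 + 1·6 + 12·8 = 3
Continuing the recurrence:
  t_10 = 12;  t_11 = 12;  t_12 = 5;  t_13 = 9;  t_14 = 4;  t_15 = 11
  t_16 = 0;  t_17 = 3;  t_18 = 2;  t_19 = 4;  t_20 = 10;  t_21 = 1
  t_22 = 8;  t_23 = 6;  t_24 = 1;  t_25 = 3;  t_26 = 2;  t_27 = 10
  t_28 = 12;  t_29 = 4;  t_30 = 1;  t_31 = 6;  t_32 = 4;  t_33 = 1
  t_34 = 9;  t_35 = 5;  t_36 = 9;  t_37 = 12;  t_38 = 5;  t_39 = 4
  t_40 = 11;  t_41 = 2;  t_42 = 8;  t_43 = 3;  t_44 = 6;  t_45 = 10
  t_46 = 2;  t_47 = 3;  t_48 = 4;  t_49 = 8;  t_50 = 2;  t_51 = 9
  t_52 = 7;  t_53 = 7;  t_54 = 2;  t_55 = 10;  t_56 = 10;  t_57 = 12
  t_58 = 0;  t_59 = 4;  t_60 = 4;  t_61 = 0;  t_62 = 1;  t_63 = 7
  t_64 = 2;  t_65 = 0;  t_66 = 11;  t_67 = 7;  t_68 = 3;  t_69 = 4
  t_70 = 12;  t_71 = 12;  t_72 = 11;  t_73 = 11;  t_74 = 7;  t_75 = 4
  t_76 = 0;  t_77 = 6;  t_78 = 0;  t_79 = 11;  t_80 = 5;  t_81 = 11
  t_82 = 3;  t_83 = 10;  t_84 = 12;  t_85 = 10;  t_86 = 3;  t_87 = 9
  t_88 = 10;  t_89 = 1;  t_90 = 12;  t_91 = 3;  t_92 = 3;  t_93 = 7
  t_94 = 2;  t_95 = 12;  t_96 = 2;  t_97 = 0;  t_98 = 2;  t_99 = 4
  t_100 = 5;  t_101 = 8;  t_102 = 12;  t_103 = 1;  t_104 = 1;  t_105 = 7
  t_106 = 8;  t_107 = 2;  t_108 = 1;  t_109 = 0;  t_110 = 3;  t_111 = 7
  t_112 = 10;  t_113 = 6;  t_114 = 6;  t_115 = 8;  t_116 = 2;  t_117 = 8
  t_118 = 11;  t_119 = 0;  t_120 = 1;  t_121 = 10;  t_122 = 3;  t_123 = 8
  t_124 = 1;  t_125 = 7;  t_126 = 11;  t_127 = 3;  t_128 = 9;  t_129 = 3
  t_130 = 3;  t_131 = 2;  t_132 = 9;  t_133 = 3;  t_134 = 10;  t_135 = 0
  t_136 = 6;  t_137 = 10;  t_138 = 10;  t_139 = 10;  t_140 = 8;  t_141 = 3
  t_142 = 2;  t_143 = 0;  t_144 = 0;  t_145 = 12;  t_146 = 4;  t_147 = 6
  t_148 = 12;  t_149 = 0;  t_150 = 6;  t_151 = 9;  t_152 = 1;  t_153 = 3
  t_154 = 7;  t_155 = 3;  t_156 = 8;  t_157 = 9;  t_158 = 1;  t_159 = 2
  t_160 = 11;  t_161 = 9;  t_162 = 7;  t_163 = 9;  t_164 = 7;  t_165 = 11
  t_166 = 12;  t_167 = 12;  t_168 = 1;  t_169 = 12;  t_170 = 2;  t_171 = 7
  t_172 = 0;  t_173 = 1;  t_174 = 12;  t_175 = 8;  t_176 = 9;  t_177 = 3
  t_178 = 7;  t_179 = 12;  t_180 = 11;  t_181 = 7;  t_182 = 10;  t_183 = 2
  t_184 = 9;  t_185 = 6;  t_186 = 11;  t_187 = 8;  t_188 = 9;  t_189 = 10
  t_190 = 5;  t_191 = 9;  t_192 = 5;  t_193 = 7;  t_194 = 7;  t_195 = 4
  t_196 = 2;  t_197 = 11;  t_198 = 1;  t_199 = 0;  t_200 = 5;  t_201 = 12
  t_202 = 11;  t_203 = 8;  t_204 = 6;  t_205 = 9;  t_206 = 10;  t_207 = 6
  t_208 = 5;  t_209 = 12;  t_210 = 8;  t_211 = 7;  t_212 = 11;  t_213 = 6
  t_214 = 10;  t_215 = 11;  t_216 = 6;  t_217 = 2;  t_218 = 4;  t_219 = 2
  t_220 = 7;  t_221 = 4;  t_222 = 11;  t_223 = 1;  t_224 = 12;  t_225 = 9
  t_226 = 5;  t_227 = 10;  t_228 = 8;  t_229 = 12;  t_230 = 5;  t_231 = 11
  t_232 = 9;  t_233 = 12;  t_234 = 2;  t_235 = 3;  t_236 = 3;  t_237 = 12
  t_238 = 8;  t_239 = 8;  t_240 = 7;  t_241 = 0;  t_242 = 11;  t_243 = 11
  t_244 = 0;  t_245 = 6;  t_246 = 3;  t_247 = 12;  t_248 = 0;  t_249 = 1
  t_250 = 3;  t_251 = 5;  t_252 = 11;  t_253 = 7;  t_254 = 7;  t_255 = 1
  t_256 = 1;  t_257 = 3;  t_258 = 11;  t_259 = 0;  t_260 = 10;  t_261 = 0
  t_262 = 1;  t_263 = 4;  t_264 = 1;  t_265 = 5;  t_266 = 8;  t_267 = 7
  t_268 = 8;  t_269 = 5;  t_270 = 2;  t_271 = 8;  t_272 = 6;  t_273 = 7
  t_274 = 5;  t_275 = 5;  t_276 = 3;  t_277 = 12;  t_278 = 7;  t_279 = 12
  t_280 = 0;  t_281 = 12;  t_282 = 11;  t_283 = 4;  t_284 = 9;  t_285 = 7
  t_286 = 6;  t_287 = 6;  t_288 = 3;  t_289 = 9;  t_290 = 12;  t_291 = 6
  t_292 = 0;  t_293 = 5;  t_294 = 3;  t_295 = 8;  t_296 = 10;  t_297 = 10
  t_298 = 9;  t_299 = 12;  t_300 = 9;  t_301 = 1;  t_302 = 0;  t_303 = 6
  t_304 = 8;  t_305 = 5;  t_306 = 9;  t_307 = 6;  t_308 = 3;  t_309 = 1
  t_310 = 5;  t_311 = 2;  t_312 = 5;  t_313 = 5;  t_314 = 12;  t_315 = 2
  t_316 = 5;  t_317 = 8;  t_318 = 0;  t_319 = 10;  t_320 = 8;  t_321 = 8
  t_322 = 8;  t_323 = 9;  t_324 = 5;  t_325 = 12;  t_326 = 0;  t_327 = 0
  t_328 = 7;  t_329 = 11;  t_330 = 10;  t_331 = 7;  t_332 = 0;  t_333 = 10
  t_334 = 2;  t_335 = 6;  t_336 = 5
t_337 = 7·5 + 9·6 + 1·2 + 12·10 = 3
t_338 = 7·3 + 9·5 + 1·6 + 12·2 = 5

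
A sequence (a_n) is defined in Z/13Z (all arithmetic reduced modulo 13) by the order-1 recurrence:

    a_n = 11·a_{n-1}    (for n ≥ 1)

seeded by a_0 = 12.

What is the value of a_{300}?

12

a_1 = 11·12 = 2
a_2 = 11·2 = 9
a_3 = 11·9 = 8
a_4 = 11·8 = 10
a_5 = 11·10 = 6
a_6 = 11·6 = 1
a_7 = 11·1 = 11
a_8 = 11·11 = 4
a_9 = 11·4 = 5
a_10 = 11·5 = 3
a_11 = 11·3 = 7
a_12 = 11·7 = 12
(a_12) = (12) = (a_0), so the sequence has period 12.
300 ≡ 0 (mod 12), hence a_300 = a_0 = 12.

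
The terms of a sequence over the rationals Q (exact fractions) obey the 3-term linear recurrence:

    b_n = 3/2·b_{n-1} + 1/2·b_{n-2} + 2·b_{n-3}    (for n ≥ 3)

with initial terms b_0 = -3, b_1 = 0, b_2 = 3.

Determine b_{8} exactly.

b_3 = 3/2·3 + 1/2·0 + 2·-3 = -3/2
b_4 = 3/2·-3/2 + 1/2·3 + 2·0 = -3/4
b_5 = 3/2·-3/4 + 1/2·-3/2 + 2·3 = 33/8
b_6 = 3/2·33/8 + 1/2·-3/4 + 2·-3/2 = 45/16
b_7 = 3/2·45/16 + 1/2·33/8 + 2·-3/4 = 153/32
b_8 = 3/2·153/32 + 1/2·45/16 + 2·33/8 = 1077/64

1077/64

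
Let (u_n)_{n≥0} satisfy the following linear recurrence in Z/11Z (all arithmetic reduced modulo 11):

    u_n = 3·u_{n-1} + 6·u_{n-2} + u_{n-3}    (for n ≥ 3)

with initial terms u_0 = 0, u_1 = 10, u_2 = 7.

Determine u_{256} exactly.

5

u_3 = 3·7 + 6·10 + 1·0 = 4
u_4 = 3·4 + 6·7 + 1·10 = 9
u_5 = 3·9 + 6·4 + 1·7 = 3
u_6 = 3·3 + 6·9 + 1·4 = 1
u_7 = 3·1 + 6·3 + 1·9 = 8
u_8 = 3·8 + 6·1 + 1·3 = 0
Continuing the recurrence:
  u_9 = 5;  u_10 = 1;  u_11 = 0;  u_12 = 0;  u_13 = 1;  u_14 = 3
  u_15 = 4;  u_16 = 9;  u_17 = 10;  u_18 = 0;  u_19 = 3;  u_20 = 8
  u_21 = 9;  u_22 = 1;  u_23 = 10;  u_24 = 1;  u_25 = 9;  u_26 = 10
  u_27 = 8;  u_28 = 5;  u_29 = 7;  u_30 = 4;  u_31 = 4;  u_32 = 10
  u_33 = 3;  u_34 = 7;  u_35 = 5;  u_36 = 5;  u_37 = 8;  u_38 = 4
  u_39 = 10;  u_40 = 7;  u_41 = 8;  u_42 = 10;  u_43 = 8;  u_44 = 4
  u_45 = 4;  u_46 = 0;  u_47 = 6;  u_48 = 0;  u_49 = 3;  u_50 = 4
  u_51 = 8;  u_52 = 7;  u_53 = 7;  u_54 = 5;  u_55 = 9;  u_56 = 9
  u_57 = 9;  u_58 = 2;  u_59 = 3;  u_60 = 8;  u_61 = 0;  u_62 = 7
  u_63 = 7;  u_64 = 8;  u_65 = 7;  u_66 = 10;  u_67 = 3;  u_68 = 10
  u_69 = 3;  u_70 = 6;  u_71 = 2;  u_72 = 1;  u_73 = 10;  u_74 = 5
  u_75 = 10;  u_76 = 4;  u_77 = 0;  u_78 = 1;  u_79 = 7;  u_80 = 5
  u_81 = 3;  u_82 = 2;  u_83 = 7;  u_84 = 3;  u_85 = 9;  u_86 = 8
  u_87 = 4;  u_88 = 3;  u_89 = 8;  u_90 = 2;  u_91 = 2;  u_92 = 4
  u_93 = 4;  u_94 = 5;  u_95 = 10;  u_96 = 9;  u_97 = 4;  u_98 = 10
  u_99 = 8;  u_100 = 0;  u_101 = 3;  u_102 = 6;  u_103 = 3;  u_104 = 4
  u_105 = 3;  u_106 = 3;  u_107 = 9;  u_108 = 4;  u_109 = 3;  u_110 = 9
  u_111 = 5;  u_112 = 6;  u_113 = 2;  u_114 = 3;  u_115 = 5;  u_116 = 2
  u_117 = 6;  u_118 = 2;  u_119 = 0;  u_120 = 7;  u_121 = 1;  u_122 = 1
  u_123 = 5;  u_124 = 0;  u_125 = 9;  u_126 = 10;  u_127 = 7;  u_128 = 2
  u_129 = 3;  u_130 = 6;  u_131 = 5;  u_132 = 10;  u_133 = 0;  u_134 = 10
  u_135 = 7;  u_136 = 4;  u_137 = 9;  u_138 = 3;  u_139 = 1;  u_140 = 8
  u_141 = 0;  u_142 = 5;  u_143 = 1;  u_144 = 0;  u_145 = 0;  u_146 = 1
  u_147 = 3;  u_148 = 4;  u_149 = 9;  u_150 = 10;  u_151 = 0;  u_152 = 3
  u_153 = 8;  u_154 = 9;  u_155 = 1;  u_156 = 10;  u_157 = 1;  u_158 = 9
  u_159 = 10;  u_160 = 8;  u_161 = 5;  u_162 = 7;  u_163 = 4;  u_164 = 4
  u_165 = 10;  u_166 = 3;  u_167 = 7;  u_168 = 5;  u_169 = 5;  u_170 = 8
  u_171 = 4;  u_172 = 10;  u_173 = 7;  u_174 = 8;  u_175 = 10;  u_176 = 8
  u_177 = 4;  u_178 = 4;  u_179 = 0;  u_180 = 6;  u_181 = 0;  u_182 = 3
  u_183 = 4;  u_184 = 8;  u_185 = 7;  u_186 = 7;  u_187 = 5;  u_188 = 9
  u_189 = 9;  u_190 = 9;  u_191 = 2;  u_192 = 3;  u_193 = 8;  u_194 = 0
  u_195 = 7;  u_196 = 7;  u_197 = 8;  u_198 = 7;  u_199 = 10;  u_200 = 3
  u_201 = 10;  u_202 = 3;  u_203 = 6;  u_204 = 2;  u_205 = 1;  u_206 = 10
  u_207 = 5;  u_208 = 10;  u_209 = 4;  u_210 = 0;  u_211 = 1;  u_212 = 7
  u_213 = 5;  u_214 = 3;  u_215 = 2;  u_216 = 7;  u_217 = 3;  u_218 = 9
  u_219 = 8;  u_220 = 4;  u_221 = 3;  u_222 = 8;  u_223 = 2;  u_224 = 2
  u_225 = 4;  u_226 = 4;  u_227 = 5;  u_228 = 10;  u_229 = 9;  u_230 = 4
  u_231 = 10;  u_232 = 8;  u_233 = 0;  u_234 = 3;  u_235 = 6;  u_236 = 3
  u_237 = 4;  u_238 = 3;  u_239 = 3;  u_240 = 9;  u_241 = 4;  u_242 = 3
  u_243 = 9;  u_244 = 5;  u_245 = 6;  u_246 = 2;  u_247 = 3;  u_248 = 5
  u_249 = 2;  u_250 = 6;  u_251 = 2;  u_252 = 0;  u_253 = 7;  u_254 = 1
u_255 = 3·1 + 6·7 + 1·0 = 1
u_256 = 3·1 + 6·1 + 1·7 = 5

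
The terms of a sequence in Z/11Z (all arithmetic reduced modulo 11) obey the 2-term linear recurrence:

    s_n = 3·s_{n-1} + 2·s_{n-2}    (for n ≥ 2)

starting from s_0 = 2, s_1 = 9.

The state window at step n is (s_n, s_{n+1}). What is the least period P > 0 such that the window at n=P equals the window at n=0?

30

n=0: window = (2, 9)
n=1: window = (9, 9)
n=2: window = (9, 1)
n=3: window = (1, 10)
n=4: window = (10, 10)
n=5: window = (10, 6)
n=6: window = (6, 5)
n=7: window = (5, 5)
n=8: window = (5, 3)
n=9: window = (3, 8)
n=10: window = (8, 8)
n=11: window = (8, 7)
n=12: window = (7, 4)
n=13: window = (4, 4)
n=14: window = (4, 9)
n=15: window = (9, 2)
n=16: window = (2, 2)
n=17: window = (2, 10)
n=18: window = (10, 1)
n=19: window = (1, 1)
n=20: window = (1, 5)
n=21: window = (5, 6)
n=22: window = (6, 6)
n=23: window = (6, 8)
n=24: window = (8, 3)
n=25: window = (3, 3)
n=26: window = (3, 4)
n=27: window = (4, 7)
n=28: window = (7, 7)
n=29: window = (7, 2)
n=30: window = (2, 9)
window at n=30 equals window at n=0 → period = 30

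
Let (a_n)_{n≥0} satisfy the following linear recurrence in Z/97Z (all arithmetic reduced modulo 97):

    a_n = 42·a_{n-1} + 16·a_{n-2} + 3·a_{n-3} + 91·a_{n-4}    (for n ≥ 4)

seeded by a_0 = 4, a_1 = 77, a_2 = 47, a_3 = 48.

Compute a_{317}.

77

a_4 = 42·48 + 16·47 + 3·77 + 91·4 = 65
a_5 = 42·65 + 16·48 + 3·47 + 91·77 = 73
a_6 = 42·73 + 16·65 + 3·48 + 91·47 = 88
a_7 = 42·88 + 16·73 + 3·65 + 91·48 = 18
a_8 = 42·18 + 16·88 + 3·73 + 91·65 = 53
a_9 = 42·53 + 16·18 + 3·88 + 91·73 = 12
Continuing the recurrence:
  a_10 = 5;  a_11 = 65;  a_12 = 6;  a_13 = 71;  a_14 = 42;  a_15 = 6
  a_16 = 34;  a_17 = 60;  a_18 = 17;  a_19 = 91;  a_20 = 93;  a_21 = 9
  a_22 = 0;  a_23 = 71;  a_24 = 26;  a_25 = 40;  a_26 = 78;  a_27 = 76
  a_28 = 39;  a_29 = 35;  a_30 = 11;  a_31 = 4;  a_32 = 21;  a_33 = 90
  a_34 = 85;  a_35 = 5;  a_36 = 65;  a_37 = 3;  a_38 = 89;  a_39 = 71
  a_40 = 48;  a_41 = 6;  a_42 = 20;  a_43 = 72;  a_44 = 67;  a_45 = 13
  a_46 = 65;  a_47 = 88;  a_48 = 8;  a_49 = 18;  a_50 = 79;  a_51 = 95
  a_52 = 22;  a_53 = 51;  a_54 = 74;  a_55 = 25;  a_56 = 24;  a_57 = 63
  a_58 = 42;  a_59 = 75;  a_60 = 84;  a_61 = 14;  a_62 = 62;  a_63 = 11
  a_64 = 22;  a_65 = 38;  a_66 = 57;  a_67 = 92;  a_68 = 5;  a_69 = 73
  a_70 = 73;  a_71 = 11;  a_72 = 73;  a_73 = 16;  a_74 = 77;  a_75 = 54
  a_76 = 6;  a_77 = 87;  a_78 = 55;  a_79 = 1;  a_80 = 80;  a_81 = 12
  a_82 = 2;  a_83 = 25;  a_84 = 56;  a_85 = 67;  a_86 = 87;  a_87 = 88
  a_88 = 6;  a_89 = 64;  a_90 = 4;  a_91 = 3;  a_92 = 55;  a_93 = 46
  a_94 = 81;  a_95 = 17;  a_96 = 72;  a_97 = 62;  a_98 = 23;  a_99 = 35
  a_100 = 40;  a_101 = 94;  a_102 = 93;  a_103 = 82;  a_104 = 27;  a_105 = 27
  a_106 = 90;  a_107 = 18;  a_108 = 78;  a_109 = 83;  a_110 = 77;  a_111 = 32
  a_112 = 29;  a_113 = 8;  a_114 = 46;  a_115 = 15;  a_116 = 52;  a_117 = 89
  a_118 = 71;  a_119 = 10;  a_120 = 56;  a_121 = 57;  a_122 = 81;  a_123 = 57
  a_124 = 33;  a_125 = 65;  a_126 = 33;  a_127 = 49;  a_128 = 61;  a_129 = 48
  a_130 = 31;  a_131 = 19;  a_132 = 5;  a_133 = 28;  a_134 = 60;  a_135 = 56
  a_136 = 68;  a_137 = 78;  a_138 = 1;  a_139 = 91;  a_140 = 75;  a_141 = 67
  a_142 = 13;  a_143 = 36;  a_144 = 16;  a_145 = 12;  a_146 = 14;  a_147 = 30
  a_148 = 66;  a_149 = 21;  a_150 = 4;  a_151 = 37;  a_152 = 24;  a_153 = 31
  a_154 = 27;  a_155 = 25;  a_156 = 73;  a_157 = 63;  a_158 = 41;  a_159 = 83
  a_160 = 13;  a_161 = 67;  a_162 = 18;  a_163 = 11;  a_164 = 0;  a_165 = 22
  a_166 = 73;  a_167 = 54;  a_168 = 10;  a_169 = 13;  a_170 = 42;  a_171 = 29
  a_172 = 26;  a_173 = 52;  a_174 = 10;  a_175 = 89;  a_176 = 18;  a_177 = 55
  a_178 = 89;  a_179 = 64;  a_180 = 95;  a_181 = 4;  a_182 = 85;  a_183 = 43
  a_184 = 86;  a_185 = 69;  a_186 = 13;  a_187 = 1;  a_188 = 38;  a_189 = 73
  a_190 = 10;  a_191 = 47;  a_192 = 88;  a_193 = 63;  a_194 = 61;  a_195 = 60
  a_196 = 53;  a_197 = 81;  a_198 = 87;  a_199 = 93;  a_200 = 82;  a_201 = 51
  a_202 = 10;  a_203 = 51;  a_204 = 23;  a_205 = 51;  a_206 = 81;  a_207 = 4
  a_208 = 24;  a_209 = 39;  a_210 = 93;  a_211 = 19;  a_212 = 28;  a_213 = 70
  a_214 = 74;  a_215 = 27;  a_216 = 32;  a_217 = 26;  a_218 = 77;  a_219 = 92
  a_220 = 35;  a_221 = 10;  a_222 = 18;  a_223 = 81;  a_224 = 18;  a_225 = 9
  a_226 = 25;  a_227 = 83;  a_228 = 22;  a_229 = 42;  a_230 = 81;  a_231 = 53
  a_232 = 24;  a_233 = 4;  a_234 = 31;  a_235 = 53;  a_236 = 68;  a_237 = 87
  a_238 = 59;  a_239 = 70;  a_240 = 51;  a_241 = 7;  a_242 = 93;  a_243 = 65
  a_244 = 53;  a_245 = 11;  a_246 = 74;  a_247 = 46;  a_248 = 18;  a_249 = 96
  a_250 = 37;  a_251 = 55;  a_252 = 75;  a_253 = 73;  a_254 = 38;  a_255 = 40
  a_256 = 20;  a_257 = 89;  a_258 = 70;  a_259 = 13;  a_260 = 67;  a_261 = 79
  a_262 = 32;  a_263 = 15;  a_264 = 7;  a_265 = 59;  a_266 = 18;  a_267 = 79
  a_268 = 55;  a_269 = 73;  a_270 = 1;  a_271 = 28;  a_272 = 14;  a_273 = 19
  a_274 = 33;  a_275 = 12;  a_276 = 35;  a_277 = 95;  a_278 = 23;  a_279 = 94
  a_280 = 26;  a_281 = 58;  a_282 = 86;  a_283 = 77;  a_284 = 69;  a_285 = 63
  a_286 = 70;  a_287 = 7;  a_288 = 25;  a_289 = 24;  a_290 = 39;  a_291 = 18
  a_292 = 41;  a_293 = 43;  a_294 = 51;  a_295 = 32;  a_296 = 6;  a_297 = 77
  a_298 = 16;  a_299 = 81;  a_300 = 70;  a_301 = 39;  a_302 = 92;  a_303 = 41
  a_304 = 78;  a_305 = 94;  a_306 = 14;  a_307 = 43;  a_308 = 1;  a_309 = 14
  a_310 = 67;  a_311 = 67;  a_312 = 42;  a_313 = 43;  a_314 = 46;  a_315 = 16
a_316 = 42·16 + 16·46 + 3·43 + 91·42 = 24
a_317 = 42·24 + 16·16 + 3·46 + 91·43 = 77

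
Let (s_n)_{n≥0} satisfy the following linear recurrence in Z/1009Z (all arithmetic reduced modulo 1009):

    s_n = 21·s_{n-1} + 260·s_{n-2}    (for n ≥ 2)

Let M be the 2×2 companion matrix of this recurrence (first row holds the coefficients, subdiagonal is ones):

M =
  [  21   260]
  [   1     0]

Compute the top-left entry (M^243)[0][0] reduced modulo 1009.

(M^243)[0][0] is the top entry after applying M 243 times to the unit state (1, 0). Equivalently it is h_{244} for the auxiliary sequence (h_n) obeying the same recurrence with h_1 = 1 and h_i = 0 for 0 ≤ i < 1:
h_2 = 21·1 + 260·0 = 21
h_3 = 21·21 + 260·1 = 701
h_4 = 21·701 + 260·21 = 1
h_5 = 21·1 + 260·701 = 661
h_6 = 21·661 + 260·1 = 15
h_7 = 21·15 + 260·661 = 645
Continuing the recurrence:
  h_8 = 292;  h_9 = 284;  h_10 = 155;  h_11 = 411;  h_12 = 499;  h_13 = 295
  h_14 = 729;  h_15 = 190;  h_16 = 811;  h_17 = 846;  h_18 = 592;  h_19 = 322
  h_20 = 251;  h_21 = 199;  h_22 = 827;  h_23 = 495;  h_24 = 408;  h_25 = 44
  h_26 = 50;  h_27 = 382;  h_28 = 842;  h_29 = 967;  h_30 = 94;  h_31 = 135
  h_32 = 32;  h_33 = 457;  h_34 = 764;  h_35 = 667;  h_36 = 757;  h_37 = 634
  h_38 = 262;  h_39 = 830;  h_40 = 794;  h_41 = 404;  h_42 = 7;  h_43 = 251
  h_44 = 28;  h_45 = 263;  h_46 = 695;  h_47 = 237;  h_48 = 21;  h_49 = 512
  h_50 = 68;  h_51 = 351;  h_52 = 835;  h_53 = 832;  h_54 = 484;  h_55 = 468
  h_56 = 462;  h_57 = 212;  h_58 = 465;  h_59 = 309;  h_60 = 255;  h_61 = 939
  h_62 = 254;  h_63 = 251;  h_64 = 681;  h_65 = 859;  h_66 = 362;  h_67 = 890
  h_68 = 811;  h_69 = 217;  h_70 = 500;  h_71 = 326;  h_72 = 631;  h_73 = 138
  h_74 = 473;  h_75 = 408;  h_76 = 378;  h_77 = 1;  h_78 = 428;  h_79 = 167
  h_80 = 770;  h_81 = 59;  h_82 = 648;  h_83 = 696;  h_84 = 467;  h_85 = 66
  h_86 = 717;  h_87 = 938;  h_88 = 282;  h_89 = 579;  h_90 = 723;  h_91 = 247
  h_92 = 448;  h_93 = 980;  h_94 = 845;  h_95 = 115;  h_96 = 135;  h_97 = 447
  h_98 = 91;  h_99 = 78;  h_100 = 73;  h_101 = 624;  h_102 = 805;  h_103 = 552
  h_104 = 930;  h_105 = 601;  h_106 = 153;  h_107 = 51;  h_108 = 491;  h_109 = 364
  h_110 = 98;  h_111 = 843;  h_112 = 805;  h_113 = 988;  h_114 = 1005;  h_115 = 510
  h_116 = 589;  h_117 = 682;  h_118 = 977;  h_119 = 73;  h_120 = 276;  h_121 = 560
  h_122 = 782;  h_123 = 582;  h_124 = 625;  h_125 = 987;  h_126 = 598;  h_127 = 784
  h_128 = 414;  h_129 = 644;  h_130 = 84;  h_131 = 701;  h_132 = 237;  h_133 = 572
  h_134 = 984;  h_135 = 881;  h_136 = 902;  h_137 = 797;  h_138 = 16;  h_139 = 711
  h_140 = 929;  h_141 = 551;  h_142 = 861;  h_143 = 910;  h_144 = 810;  h_145 = 351
  h_146 = 27;  h_147 = 8;  h_148 = 125;  h_149 = 669;  h_150 = 135;  h_151 = 200
  h_152 = 958;  h_153 = 479;  h_154 = 835;  h_155 = 815;  h_156 = 127;  h_157 = 659
  h_158 = 445;  h_159 = 74;  h_160 = 210;  h_161 = 443;  h_162 = 336;  h_163 = 147
  h_164 = 646;  h_165 = 327;  h_166 = 270;  h_167 = 889;  h_168 = 77;  h_169 = 687
  h_170 = 141;  h_171 = 970;  h_172 = 526;  h_173 = 906;  h_174 = 400;  h_175 = 791
  h_176 = 540;  h_177 = 65;  h_178 = 505;  h_179 = 262;  h_180 = 587;  h_181 = 736
  h_182 = 582;  h_183 = 773;  h_184 = 59;  h_185 = 419;  h_186 = 932;  h_187 = 369
  h_188 = 846;  h_189 = 698;  h_190 = 530;  h_191 = 900;  h_192 = 305;  h_193 = 263
  h_194 = 67;  h_195 = 166;  h_196 = 726;  h_197 = 893;  h_198 = 668;  h_199 = 12
  h_200 = 384;  h_201 = 85;  h_202 = 725;  h_203 = 1001;  h_204 = 658;  h_205 = 639
  h_206 = 861;  h_207 = 583;  h_208 = 1006;  h_209 = 167;  h_210 = 709;  h_211 = 796
  h_212 = 265;  h_213 = 635;  h_214 = 506;  h_215 = 160;  h_216 = 723;  h_217 = 279
  h_218 = 111;  h_219 = 205;  h_220 = 877;  h_221 = 78;  h_222 = 615;  h_223 = 907
  h_224 = 354;  h_225 = 85;  h_226 = 997;  h_227 = 659;  h_228 = 629;  h_229 = 911
  h_230 = 42;  h_231 = 627;  h_232 = 880;  h_233 = 889;  h_234 = 264;  h_235 = 578
  h_236 = 58;  h_237 = 148;  h_238 = 26;  h_239 = 684;  h_240 = 944;  h_241 = 909
  h_242 = 171
h_243 = 21·171 + 260·909 = 798
h_244 = 21·798 + 260·171 = 678

678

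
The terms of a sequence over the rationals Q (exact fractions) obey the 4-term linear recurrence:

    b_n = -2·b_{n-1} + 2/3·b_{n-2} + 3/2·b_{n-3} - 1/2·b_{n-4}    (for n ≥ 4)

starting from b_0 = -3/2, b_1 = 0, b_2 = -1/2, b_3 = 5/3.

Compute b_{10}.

b_4 = -2·5/3 + 2/3·-1/2 + 3/2·0 + -1/2·-3/2 = -35/12
b_5 = -2·-35/12 + 2/3·5/3 + 3/2·-1/2 + -1/2·0 = 223/36
b_6 = -2·223/36 + 2/3·-35/12 + 3/2·5/3 + -1/2·-1/2 = -139/12
b_7 = -2·-139/12 + 2/3·223/36 + 3/2·-35/12 + -1/2·5/3 = 4771/216
b_8 = -2·4771/216 + 2/3·-139/12 + 3/2·223/36 + -1/2·-35/12 = -1111/27
b_9 = -2·-1111/27 + 2/3·4771/216 + 3/2·-139/12 + -1/2·223/36 = 12401/162
b_10 = -2·12401/162 + 2/3·-1111/27 + 3/2·4771/216 + -1/2·-139/12 = -183523/1296

-183523/1296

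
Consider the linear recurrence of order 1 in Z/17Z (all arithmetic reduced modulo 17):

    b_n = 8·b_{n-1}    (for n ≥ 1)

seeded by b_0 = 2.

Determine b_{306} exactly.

b_1 = 8·2 = 16
b_2 = 8·16 = 9
b_3 = 8·9 = 4
b_4 = 8·4 = 15
b_5 = 8·15 = 1
b_6 = 8·1 = 8
b_7 = 8·8 = 13
b_8 = 8·13 = 2
(b_8) = (2) = (b_0), so the sequence has period 8.
306 ≡ 2 (mod 8), hence b_306 = b_2 = 9.

9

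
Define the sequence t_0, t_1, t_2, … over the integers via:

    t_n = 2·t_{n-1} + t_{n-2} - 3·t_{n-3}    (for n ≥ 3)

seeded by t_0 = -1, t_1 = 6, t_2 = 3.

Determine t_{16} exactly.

-5469

t_3 = 2·3 + 1·6 + -3·-1 = 15
t_4 = 2·15 + 1·3 + -3·6 = 15
t_5 = 2·15 + 1·15 + -3·3 = 36
t_6 = 2·36 + 1·15 + -3·15 = 42
t_7 = 2·42 + 1·36 + -3·15 = 75
t_8 = 2·75 + 1·42 + -3·36 = 84
t_9 = 2·84 + 1·75 + -3·42 = 117
t_10 = 2·117 + 1·84 + -3·75 = 93
t_11 = 2·93 + 1·117 + -3·84 = 51
t_12 = 2·51 + 1·93 + -3·117 = -156
t_13 = 2·-156 + 1·51 + -3·93 = -540
t_14 = 2·-540 + 1·-156 + -3·51 = -1389
t_15 = 2·-1389 + 1·-540 + -3·-156 = -2850
t_16 = 2·-2850 + 1·-1389 + -3·-540 = -5469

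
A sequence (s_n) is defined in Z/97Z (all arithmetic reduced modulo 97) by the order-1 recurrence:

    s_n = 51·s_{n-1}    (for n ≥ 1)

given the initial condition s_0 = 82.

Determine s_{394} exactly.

s_1 = 51·82 = 11
s_2 = 51·11 = 76
s_3 = 51·76 = 93
s_4 = 51·93 = 87
s_5 = 51·87 = 72
s_6 = 51·72 = 83
s_7 = 51·83 = 62
s_8 = 51·62 = 58
s_9 = 51·58 = 48
s_10 = 51·48 = 23
s_11 = 51·23 = 9
s_12 = 51·9 = 71
s_13 = 51·71 = 32
s_14 = 51·32 = 80
s_15 = 51·80 = 6
s_16 = 51·6 = 15
s_17 = 51·15 = 86
s_18 = 51·86 = 21
s_19 = 51·21 = 4
s_20 = 51·4 = 10
s_21 = 51·10 = 25
s_22 = 51·25 = 14
s_23 = 51·14 = 35
s_24 = 51·35 = 39
s_25 = 51·39 = 49
s_26 = 51·49 = 74
s_27 = 51·74 = 88
s_28 = 51·88 = 26
s_29 = 51·26 = 65
s_30 = 51·65 = 17
s_31 = 51·17 = 91
s_32 = 51·91 = 82
(s_32) = (82) = (s_0), so the sequence has period 32.
394 ≡ 10 (mod 32), hence s_394 = s_10 = 23.

23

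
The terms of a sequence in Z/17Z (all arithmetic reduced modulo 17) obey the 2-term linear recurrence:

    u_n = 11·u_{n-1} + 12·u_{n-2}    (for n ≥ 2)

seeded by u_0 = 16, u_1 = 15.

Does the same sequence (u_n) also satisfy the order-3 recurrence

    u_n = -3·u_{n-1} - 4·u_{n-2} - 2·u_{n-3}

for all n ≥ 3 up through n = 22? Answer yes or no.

Terms u_0..u_22: 16, 15, 0, 10, 8, 4, 4, 7, 6, 14, 5, 2, 14, 8, 1, 5, 16, 15, 0, 10, 8, 4, 4
n=3: candidate gives 10, actual u_3 = 10 ✓
n=4: candidate gives 8, actual u_4 = 8 ✓
n=5: candidate gives 4, actual u_5 = 4 ✓
n=6: candidate gives 4, actual u_6 = 4 ✓
n=7: candidate gives 7, actual u_7 = 7 ✓
n=8: candidate gives 6, actual u_8 = 6 ✓
n=9: candidate gives 14, actual u_9 = 14 ✓
n=10: candidate gives 5, actual u_10 = 5 ✓
n=11: candidate gives 2, actual u_11 = 2 ✓
n=12: candidate gives 14, actual u_12 = 14 ✓
n=13: candidate gives 8, actual u_13 = 8 ✓
n=14: candidate gives 1, actual u_14 = 1 ✓
n=15: candidate gives 5, actual u_15 = 5 ✓
n=16: candidate gives 16, actual u_16 = 16 ✓
n=17: candidate gives 15, actual u_17 = 15 ✓
n=18: candidate gives 0, actual u_18 = 0 ✓
n=19: candidate gives 10, actual u_19 = 10 ✓
n=20: candidate gives 8, actual u_20 = 8 ✓
n=21: candidate gives 4, actual u_21 = 4 ✓
n=22: candidate gives 4, actual u_22 = 4 ✓

yes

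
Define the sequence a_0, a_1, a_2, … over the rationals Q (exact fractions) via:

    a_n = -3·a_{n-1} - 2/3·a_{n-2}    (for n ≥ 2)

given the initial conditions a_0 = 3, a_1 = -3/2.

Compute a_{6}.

2441/18

a_2 = -3·-3/2 + -2/3·3 = 5/2
a_3 = -3·5/2 + -2/3·-3/2 = -13/2
a_4 = -3·-13/2 + -2/3·5/2 = 107/6
a_5 = -3·107/6 + -2/3·-13/2 = -295/6
a_6 = -3·-295/6 + -2/3·107/6 = 2441/18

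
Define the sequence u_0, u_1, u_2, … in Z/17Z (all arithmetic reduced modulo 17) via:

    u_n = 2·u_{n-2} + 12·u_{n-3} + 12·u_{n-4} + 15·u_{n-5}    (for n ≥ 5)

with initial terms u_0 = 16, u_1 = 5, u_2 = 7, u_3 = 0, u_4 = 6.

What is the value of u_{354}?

u_5 = 0·6 + 2·0 + 12·7 + 12·5 + 15·16 = 10
u_6 = 0·10 + 2·6 + 12·0 + 12·7 + 15·5 = 1
u_7 = 0·1 + 2·10 + 12·6 + 12·0 + 15·7 = 10
u_8 = 0·10 + 2·1 + 12·10 + 12·6 + 15·0 = 7
u_9 = 0·7 + 2·10 + 12·1 + 12·10 + 15·6 = 4
u_10 = 0·4 + 2·7 + 12·10 + 12·1 + 15·10 = 7
Continuing the recurrence:
  u_11 = 6;  u_12 = 7;  u_13 = 11;  u_14 = 9;  u_15 = 11;  u_16 = 1
  u_17 = 10;  u_18 = 16;  u_19 = 10;  u_20 = 6;  u_21 = 7;  u_22 = 15
  u_23 = 4;  u_24 = 13;  u_25 = 5;  u_26 = 2;  u_27 = 14;  u_28 = 8
  u_29 = 1;  u_30 = 11;  u_31 = 7;  u_32 = 0;  u_33 = 6;  u_34 = 10
  u_35 = 6;  u_36 = 10;  u_37 = 0;  u_38 = 13;  u_39 = 2;  u_40 = 15
  u_41 = 4;  u_42 = 6;  u_43 = 16;  u_44 = 15;  u_45 = 3;  u_46 = 14
  u_47 = 9;  u_48 = 8;  u_49 = 5;  u_50 = 14;  u_51 = 16;  u_52 = 13
  u_53 = 6;  u_54 = 2;  u_55 = 9;  u_56 = 13;  u_57 = 3;  u_58 = 10
  u_59 = 11;  u_60 = 7;  u_61 = 16;  u_62 = 5;  u_63 = 7;  u_64 = 9
  u_65 = 14;  u_66 = 11;  u_67 = 6;  u_68 = 12;  u_69 = 5;  u_70 = 13
  u_71 = 0;  u_72 = 14;  u_73 = 5;  u_74 = 4;  u_75 = 16;  u_76 = 15
  u_77 = 10;  u_78 = 5;  u_79 = 10;  u_80 = 6;  u_81 = 0;  u_82 = 2
  u_83 = 12;  u_84 = 5;  u_85 = 2;  u_86 = 8;  u_87 = 0;  u_88 = 8
  u_89 = 8;  u_90 = 6;  u_91 = 11;  u_92 = 0;  u_93 = 4;  u_94 = 1
  u_95 = 9;  u_96 = 11;  u_97 = 10;  u_98 = 15;  u_99 = 3;  u_100 = 9
  u_101 = 12;  u_102 = 10;  u_103 = 2;  u_104 = 11;  u_105 = 12;  u_106 = 6
  u_107 = 7;  u_108 = 12;  u_109 = 4;  u_110 = 3;  u_111 = 3;  u_112 = 14
  u_113 = 15;  u_114 = 7;  u_115 = 7;  u_116 = 16;  u_117 = 12;  u_118 = 0
  u_119 = 14;  u_120 = 16;  u_121 = 4;  u_122 = 6;  u_123 = 11;  u_124 = 3
  u_125 = 8;  u_126 = 15;  u_127 = 2;  u_128 = 4;  u_129 = 2;  u_130 = 9
  u_131 = 12;  u_132 = 1;  u_133 = 12;  u_134 = 12;  u_135 = 9;  u_136 = 3
  u_137 = 15;  u_138 = 13;  u_139 = 14;  u_140 = 3;  u_141 = 1;  u_142 = 11
  u_143 = 10;  u_144 = 8;  u_145 = 5;  u_146 = 11;  u_147 = 0;  u_148 = 5
  u_149 = 6;  u_150 = 13;  u_151 = 16;  u_152 = 5;  u_153 = 12;  u_154 = 6
  u_155 = 12;  u_156 = 14;  u_157 = 9;  u_158 = 16;  u_159 = 12;  u_160 = 12
  u_161 = 7;  u_162 = 2;  u_163 = 15;  u_164 = 4;  u_165 = 12;  u_166 = 11
  u_167 = 10;  u_168 = 14;  u_169 = 16;  u_170 = 1;  u_171 = 9;  u_172 = 2
  u_173 = 7;  u_174 = 7;  u_175 = 8;  u_176 = 2;  u_177 = 10;  u_178 = 0
  u_179 = 7;  u_180 = 9;  u_181 = 11;  u_182 = 14;  u_183 = 10;  u_184 = 16
  u_185 = 13;  u_186 = 9;  u_187 = 4;  u_188 = 6;  u_189 = 2;  u_190 = 6
  u_191 = 4;  u_192 = 15;  u_193 = 7;  u_194 = 10;  u_195 = 9;  u_196 = 4
  u_197 = 5;  u_198 = 1;  u_199 = 10;  u_200 = 7;  u_201 = 16;  u_202 = 0
  u_203 = 13;  u_204 = 1;  u_205 = 0;  u_206 = 7;  u_207 = 15;  u_208 = 0
  u_209 = 10;  u_210 = 9;  u_211 = 16;  u_212 = 6;  u_213 = 5;  u_214 = 3
  u_215 = 1;  u_216 = 4;  u_217 = 1;  u_218 = 12;  u_219 = 5;  u_220 = 14
  u_221 = 5;  u_222 = 9;  u_223 = 10;  u_224 = 15;  u_225 = 7;  u_226 = 10
  u_227 = 7;  u_228 = 9;  u_229 = 1;  u_230 = 4;  u_231 = 4;  u_232 = 12
  u_233 = 16;  u_234 = 16;  u_235 = 12;  u_236 = 3;  u_237 = 10;  u_238 = 4
  u_239 = 15;  u_240 = 4;  u_241 = 5;  u_242 = 12;  u_243 = 9;  u_244 = 0
  u_245 = 10;  u_246 = 4;  u_247 = 2;  u_248 = 8;  u_249 = 2;  u_250 = 0
  u_251 = 14;  u_252 = 14;  u_253 = 2;  u_254 = 5;  u_255 = 0;  u_256 = 4
  u_257 = 5;  u_258 = 13;  u_259 = 14;  u_260 = 15;  u_261 = 15;  u_262 = 4
  u_263 = 12;  u_264 = 0;  u_265 = 1;  u_266 = 9;  u_267 = 2;  u_268 = 6
  u_269 = 5;  u_270 = 6;  u_271 = 3;  u_272 = 4;  u_273 = 7;  u_274 = 4
  u_275 = 1;  u_276 = 15;  u_277 = 7;  u_278 = 8;  u_279 = 11;  u_280 = 6
  u_281 = 2;  u_282 = 5;  u_283 = 5;  u_284 = 16;  u_285 = 14;  u_286 = 12
  u_287 = 15;  u_288 = 0;  u_289 = 4;  u_290 = 7;  u_291 = 11;  u_292 = 15
  u_293 = 1;  u_294 = 0;  u_295 = 11;  u_296 = 0;  u_297 = 4;  u_298 = 11
  u_299 = 4;  u_300 = 14;  u_301 = 1;  u_302 = 13;  u_303 = 9;  u_304 = 11
  u_305 = 5;  u_306 = 12;  u_307 = 3;  u_308 = 11;  u_309 = 1;  u_310 = 5
  u_311 = 10;  u_312 = 12;  u_313 = 2;  u_314 = 15;  u_315 = 3;  u_316 = 8
  u_317 = 16;  u_318 = 7;  u_319 = 15;  u_320 = 7;  u_321 = 1;  u_322 = 8
  u_323 = 14;  u_324 = 14;  u_325 = 3;  u_326 = 1;  u_327 = 3;  u_328 = 8
  u_329 = 9;  u_330 = 7;  u_331 = 12;  u_332 = 8;  u_333 = 13;  u_334 = 5
  u_335 = 14;  u_336 = 0;  u_337 = 7;  u_338 = 15;  u_339 = 2;  u_340 = 1
  u_341 = 13;  u_342 = 5;  u_343 = 15;  u_344 = 4;  u_345 = 6;  u_346 = 1
  u_347 = 9;  u_348 = 7;  u_349 = 9;  u_350 = 3;  u_351 = 4;  u_352 = 10
u_353 = 0·10 + 2·4 + 12·3 + 12·9 + 15·7 = 2
u_354 = 0·2 + 2·10 + 12·4 + 12·3 + 15·9 = 1

1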